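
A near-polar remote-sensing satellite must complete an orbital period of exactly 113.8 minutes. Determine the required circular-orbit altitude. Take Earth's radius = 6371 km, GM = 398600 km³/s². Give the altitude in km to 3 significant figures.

T = 113.8 min = 6828.0 s.
From T = 2π√(a³/μ): a = (μ T²/4π²)^(1/3) = (398600 × 6828.0² / 4π²)^(1/3) = 7779 km.
Altitude h = a − R = 7779 − 6371 = 1408 km.

1410 km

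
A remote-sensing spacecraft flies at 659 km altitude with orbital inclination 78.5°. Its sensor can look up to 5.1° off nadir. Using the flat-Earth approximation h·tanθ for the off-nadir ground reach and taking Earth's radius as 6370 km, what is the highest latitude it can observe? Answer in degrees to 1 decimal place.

For a prograde orbit the ground track reaches latitude ±i = ±78.5°.
Sensor half-swath on the ground ≈ 659·tan(5.1°) = 59 km = 0.53° of latitude.
Maximum observable latitude ≈ 78.5 + 0.53 = 79.0°.

79.0°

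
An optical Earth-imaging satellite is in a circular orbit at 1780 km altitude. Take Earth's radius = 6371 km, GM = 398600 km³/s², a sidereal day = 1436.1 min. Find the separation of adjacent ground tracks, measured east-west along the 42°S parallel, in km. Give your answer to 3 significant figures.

Semi-major axis a = 6371 + 1780 = 8151 km. Period T = 2π√(a³/μ) = 2π√(8151³/398600) = 7323.6 s = 122.06 min.
Node shift per orbit = (7323.6/86166) × 360° = 30.60°.
Equatorial spacing = 30.60 × 111.2 km/° = 3402 km.
At 42° latitude, spacing = 3402 × cos(42°) = 2528 km.

2530 km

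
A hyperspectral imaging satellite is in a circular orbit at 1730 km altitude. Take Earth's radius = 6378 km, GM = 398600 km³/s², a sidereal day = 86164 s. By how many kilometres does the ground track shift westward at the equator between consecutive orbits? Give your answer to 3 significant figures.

Semi-major axis a = 6378 + 1730 = 8108 km. Period T = 2π√(a³/μ) = 2π√(8108³/398600) = 7265.8 s = 121.10 min.
During one orbit Earth rotates (7265.8 / 86164) × 360° = 30.36°.
At the equator that is 30.36° × (2π·6378/360) km/° = 30.36 × 111.3 = 3379 km.

3380 km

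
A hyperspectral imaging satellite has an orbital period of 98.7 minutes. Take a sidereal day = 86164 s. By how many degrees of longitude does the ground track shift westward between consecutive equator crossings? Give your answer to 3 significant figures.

T = 98.7 min = 5922.0 s.
During one orbit Earth rotates (5922.0 / 86164) × 360° = 24.74°.

24.7°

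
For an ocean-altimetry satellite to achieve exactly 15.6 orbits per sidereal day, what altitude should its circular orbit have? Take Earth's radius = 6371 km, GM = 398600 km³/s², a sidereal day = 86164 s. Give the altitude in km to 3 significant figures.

Required period T = 86164 / 15.6 = 5523.3 s.
From T = 2π√(a³/μ): a = (μ T²/4π²)^(1/3) = (398600 × 5523.3² / 4π²)^(1/3) = 6753 km.
Altitude h = a − R = 6753 − 6371 = 382 km.

382 km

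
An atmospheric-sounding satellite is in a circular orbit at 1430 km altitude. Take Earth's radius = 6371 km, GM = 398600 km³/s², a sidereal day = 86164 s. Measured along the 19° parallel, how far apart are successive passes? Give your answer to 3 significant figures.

3010 km

Semi-major axis a = 6371 + 1430 = 7801 km. Period T = 2π√(a³/μ) = 2π√(7801³/398600) = 6857.0 s = 114.28 min.
Node shift per orbit = (6857.0/86164) × 360° = 28.65°.
Equatorial spacing = 28.65 × 111.2 km/° = 3186 km.
At 19° latitude, spacing = 3186 × cos(19°) = 3012 km.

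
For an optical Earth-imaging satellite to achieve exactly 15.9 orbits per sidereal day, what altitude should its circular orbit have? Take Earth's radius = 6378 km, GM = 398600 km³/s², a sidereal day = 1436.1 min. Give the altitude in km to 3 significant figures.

Required period T = 86166 / 15.9 = 5419.2 s.
From T = 2π√(a³/μ): a = (μ T²/4π²)^(1/3) = (398600 × 5419.2² / 4π²)^(1/3) = 6668 km.
Altitude h = a − R = 6668 − 6378 = 290 km.

290 km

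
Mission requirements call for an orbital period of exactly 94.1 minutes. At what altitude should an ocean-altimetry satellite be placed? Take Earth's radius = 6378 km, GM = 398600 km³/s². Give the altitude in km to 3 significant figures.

475 km

T = 94.1 min = 5646.0 s.
From T = 2π√(a³/μ): a = (μ T²/4π²)^(1/3) = (398600 × 5646.0² / 4π²)^(1/3) = 6853 km.
Altitude h = a − R = 6853 − 6378 = 475 km.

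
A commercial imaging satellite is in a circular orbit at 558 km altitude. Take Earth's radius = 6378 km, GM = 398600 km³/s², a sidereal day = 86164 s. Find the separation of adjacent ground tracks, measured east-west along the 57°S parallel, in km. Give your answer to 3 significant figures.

Semi-major axis a = 6378 + 558 = 6936 km. Period T = 2π√(a³/μ) = 2π√(6936³/398600) = 5748.8 s = 95.81 min.
Node shift per orbit = (5748.8/86164) × 360° = 24.02°.
Equatorial spacing = 24.02 × 111.3 km/° = 2674 km.
At 57° latitude, spacing = 2674 × cos(57°) = 1456 km.

1460 km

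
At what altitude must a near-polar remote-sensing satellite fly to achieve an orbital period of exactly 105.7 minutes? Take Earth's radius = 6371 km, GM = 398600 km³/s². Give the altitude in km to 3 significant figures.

1030 km

T = 105.7 min = 6342.0 s.
From T = 2π√(a³/μ): a = (μ T²/4π²)^(1/3) = (398600 × 6342.0² / 4π²)^(1/3) = 7405 km.
Altitude h = a − R = 7405 − 6371 = 1034 km.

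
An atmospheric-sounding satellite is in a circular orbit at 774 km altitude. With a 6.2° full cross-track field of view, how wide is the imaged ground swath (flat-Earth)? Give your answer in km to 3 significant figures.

83.8 km

Half-angle = 6.2°/2 = 3.1°.
Swath width ≈ 2h·tan(θ/2) = 2 × 774 × tan(3.1°) = 83.8 km.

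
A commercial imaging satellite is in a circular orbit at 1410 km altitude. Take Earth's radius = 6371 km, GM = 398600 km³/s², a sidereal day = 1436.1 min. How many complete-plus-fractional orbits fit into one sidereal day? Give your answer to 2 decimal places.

Semi-major axis a = 6371 + 1410 = 7781 km. Period T = 2π√(a³/μ) = 2π√(7781³/398600) = 6830.7 s = 113.84 min.
Orbits per sidereal day = 86166 / 6830.7 = 12.615.

12.61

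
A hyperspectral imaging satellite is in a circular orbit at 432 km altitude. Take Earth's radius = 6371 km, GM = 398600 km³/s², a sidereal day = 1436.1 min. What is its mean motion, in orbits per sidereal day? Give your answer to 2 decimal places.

Semi-major axis a = 6371 + 432 = 6803 km. Period T = 2π√(a³/μ) = 2π√(6803³/398600) = 5584.2 s = 93.07 min.
Orbits per sidereal day = 86166 / 5584.2 = 15.430.

15.43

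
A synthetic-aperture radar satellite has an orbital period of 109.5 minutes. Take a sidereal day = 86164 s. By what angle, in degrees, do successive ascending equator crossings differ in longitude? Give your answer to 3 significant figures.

T = 109.5 min = 6570.0 s.
During one orbit Earth rotates (6570.0 / 86164) × 360° = 27.45°.

27.4°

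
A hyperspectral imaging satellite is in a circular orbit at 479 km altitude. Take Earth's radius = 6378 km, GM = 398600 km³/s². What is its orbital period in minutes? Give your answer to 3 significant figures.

94.2 min

Semi-major axis a = 6378 + 479 = 6857 km. Period T = 2π√(a³/μ) = 2π√(6857³/398600) = 5650.8 s = 94.18 min.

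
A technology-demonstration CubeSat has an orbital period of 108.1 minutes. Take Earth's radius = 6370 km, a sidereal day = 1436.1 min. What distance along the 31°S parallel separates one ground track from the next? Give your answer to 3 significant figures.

2580 km

T = 108.1 min = 6486.0 s.
Node shift per orbit = (6486.0/86166) × 360° = 27.10°.
Equatorial spacing = 27.10 × 111.2 km/° = 3013 km.
At 31° latitude, spacing = 3013 × cos(31°) = 2582 km.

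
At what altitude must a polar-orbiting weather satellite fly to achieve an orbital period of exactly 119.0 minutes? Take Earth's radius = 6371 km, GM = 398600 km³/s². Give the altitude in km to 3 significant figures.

T = 119.0 min = 7140.0 s.
From T = 2π√(a³/μ): a = (μ T²/4π²)^(1/3) = (398600 × 7140.0² / 4π²)^(1/3) = 8014 km.
Altitude h = a − R = 8014 − 6371 = 1643 km.

1640 km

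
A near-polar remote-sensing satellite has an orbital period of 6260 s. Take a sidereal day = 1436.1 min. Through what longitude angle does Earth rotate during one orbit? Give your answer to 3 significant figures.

26.2°

During one orbit Earth rotates (6260.0 / 86166) × 360° = 26.15°.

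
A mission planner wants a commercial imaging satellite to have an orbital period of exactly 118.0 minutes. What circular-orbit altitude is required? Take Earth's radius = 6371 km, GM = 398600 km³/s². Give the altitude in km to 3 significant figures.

T = 118.0 min = 7080.0 s.
From T = 2π√(a³/μ): a = (μ T²/4π²)^(1/3) = (398600 × 7080.0² / 4π²)^(1/3) = 7969 km.
Altitude h = a − R = 7969 − 6371 = 1598 km.

1600 km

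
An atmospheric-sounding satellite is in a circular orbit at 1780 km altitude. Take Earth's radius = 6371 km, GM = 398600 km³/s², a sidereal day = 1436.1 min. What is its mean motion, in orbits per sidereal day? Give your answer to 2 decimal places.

Semi-major axis a = 6371 + 1780 = 8151 km. Period T = 2π√(a³/μ) = 2π√(8151³/398600) = 7323.6 s = 122.06 min.
Orbits per sidereal day = 86166 / 7323.6 = 11.765.

11.77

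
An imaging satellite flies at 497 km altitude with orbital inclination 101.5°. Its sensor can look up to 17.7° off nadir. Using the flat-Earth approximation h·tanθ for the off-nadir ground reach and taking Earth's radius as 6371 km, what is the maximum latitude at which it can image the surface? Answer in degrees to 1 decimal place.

79.9°

Retrograde orbit: the ground track reaches ±(180° − i) = ±(180 − 101.5) = ±78.5°.
Sensor half-swath on the ground ≈ 497·tan(17.7°) = 159 km = 1.43° of latitude.
Maximum observable latitude ≈ 78.5 + 1.43 = 79.9°.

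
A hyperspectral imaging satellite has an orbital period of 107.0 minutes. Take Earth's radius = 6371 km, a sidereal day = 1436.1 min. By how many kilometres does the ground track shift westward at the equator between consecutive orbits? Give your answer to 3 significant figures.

2980 km

T = 107.0 min = 6420.0 s.
During one orbit Earth rotates (6420.0 / 86166) × 360° = 26.82°.
At the equator that is 26.82° × (2π·6371/360) km/° = 26.82 × 111.2 = 2983 km.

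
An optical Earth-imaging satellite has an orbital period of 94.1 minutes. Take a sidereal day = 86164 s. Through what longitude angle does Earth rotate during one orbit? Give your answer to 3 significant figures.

T = 94.1 min = 5646.0 s.
During one orbit Earth rotates (5646.0 / 86164) × 360° = 23.59°.

23.6°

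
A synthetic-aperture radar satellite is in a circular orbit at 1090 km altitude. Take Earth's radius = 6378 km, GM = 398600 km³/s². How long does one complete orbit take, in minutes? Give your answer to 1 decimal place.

107.0 min

Semi-major axis a = 6378 + 1090 = 7468 km. Period T = 2π√(a³/μ) = 2π√(7468³/398600) = 6422.7 s = 107.05 min.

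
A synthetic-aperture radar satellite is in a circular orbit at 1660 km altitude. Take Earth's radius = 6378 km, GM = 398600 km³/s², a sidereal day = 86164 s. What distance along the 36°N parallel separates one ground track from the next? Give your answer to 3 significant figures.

Semi-major axis a = 6378 + 1660 = 8038 km. Period T = 2π√(a³/μ) = 2π√(8038³/398600) = 7171.9 s = 119.53 min.
Node shift per orbit = (7171.9/86164) × 360° = 29.96°.
Equatorial spacing = 29.96 × 111.3 km/° = 3336 km.
At 36° latitude, spacing = 3336 × cos(36°) = 2699 km.

2700 km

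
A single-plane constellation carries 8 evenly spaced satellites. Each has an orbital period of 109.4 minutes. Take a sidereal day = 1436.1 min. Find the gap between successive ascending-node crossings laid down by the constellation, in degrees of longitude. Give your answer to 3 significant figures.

3.43°

T = 109.4 min = 6564.0 s.
Single-satellite node shift = (6564.0/86166) × 360° = 27.42°.
With 8 satellites evenly phased, successive equator crossings are 27.42/8 = 3.428° apart.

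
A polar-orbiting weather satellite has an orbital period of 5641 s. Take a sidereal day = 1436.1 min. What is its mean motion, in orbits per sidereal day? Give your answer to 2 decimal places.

15.27

Orbits per sidereal day = 86166 / 5641.0 = 15.275.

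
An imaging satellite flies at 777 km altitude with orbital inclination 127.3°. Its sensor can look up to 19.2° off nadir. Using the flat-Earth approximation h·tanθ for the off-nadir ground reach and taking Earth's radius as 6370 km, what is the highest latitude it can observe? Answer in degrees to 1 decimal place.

Retrograde orbit: the ground track reaches ±(180° − i) = ±(180 − 127.3) = ±52.7°.
Sensor half-swath on the ground ≈ 777·tan(19.2°) = 271 km = 2.43° of latitude.
Maximum observable latitude ≈ 52.7 + 2.43 = 55.1°.

55.1°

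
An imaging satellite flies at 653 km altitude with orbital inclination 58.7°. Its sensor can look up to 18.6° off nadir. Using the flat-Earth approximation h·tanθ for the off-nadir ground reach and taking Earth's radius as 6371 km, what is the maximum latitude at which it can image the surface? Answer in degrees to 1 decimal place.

For a prograde orbit the ground track reaches latitude ±i = ±58.7°.
Sensor half-swath on the ground ≈ 653·tan(18.6°) = 220 km = 1.98° of latitude.
Maximum observable latitude ≈ 58.7 + 1.98 = 60.7°.

60.7°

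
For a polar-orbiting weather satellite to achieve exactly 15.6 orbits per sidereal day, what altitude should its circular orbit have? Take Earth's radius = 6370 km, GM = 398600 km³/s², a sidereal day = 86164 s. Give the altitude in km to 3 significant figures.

Required period T = 86164 / 15.6 = 5523.3 s.
From T = 2π√(a³/μ): a = (μ T²/4π²)^(1/3) = (398600 × 5523.3² / 4π²)^(1/3) = 6753 km.
Altitude h = a − R = 6753 − 6370 = 383 km.

383 km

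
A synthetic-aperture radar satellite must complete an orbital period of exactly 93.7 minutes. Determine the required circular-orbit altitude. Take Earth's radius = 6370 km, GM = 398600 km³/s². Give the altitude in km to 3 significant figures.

464 km

T = 93.7 min = 5622.0 s.
From T = 2π√(a³/μ): a = (μ T²/4π²)^(1/3) = (398600 × 5622.0² / 4π²)^(1/3) = 6834 km.
Altitude h = a − R = 6834 − 6370 = 464 km.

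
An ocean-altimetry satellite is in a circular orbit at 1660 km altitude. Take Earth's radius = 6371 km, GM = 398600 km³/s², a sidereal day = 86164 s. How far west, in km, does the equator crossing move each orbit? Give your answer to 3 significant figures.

Semi-major axis a = 6371 + 1660 = 8031 km. Period T = 2π√(a³/μ) = 2π√(8031³/398600) = 7162.5 s = 119.38 min.
During one orbit Earth rotates (7162.5 / 86164) × 360° = 29.93°.
At the equator that is 29.93° × (2π·6371/360) km/° = 29.93 × 111.2 = 3328 km.

3330 km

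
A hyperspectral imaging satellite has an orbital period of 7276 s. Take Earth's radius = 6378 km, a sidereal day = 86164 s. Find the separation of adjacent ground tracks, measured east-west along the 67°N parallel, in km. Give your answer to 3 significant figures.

Node shift per orbit = (7276.0/86164) × 360° = 30.40°.
Equatorial spacing = 30.40 × 111.3 km/° = 3384 km.
At 67° latitude, spacing = 3384 × cos(67°) = 1322 km.

1320 km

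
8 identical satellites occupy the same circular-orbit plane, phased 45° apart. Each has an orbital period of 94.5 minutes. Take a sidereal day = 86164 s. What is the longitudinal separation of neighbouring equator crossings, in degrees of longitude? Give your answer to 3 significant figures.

2.96°

T = 94.5 min = 5670.0 s.
Single-satellite node shift = (5670.0/86164) × 360° = 23.69°.
With 8 satellites evenly phased, successive equator crossings are 23.69/8 = 2.961° apart.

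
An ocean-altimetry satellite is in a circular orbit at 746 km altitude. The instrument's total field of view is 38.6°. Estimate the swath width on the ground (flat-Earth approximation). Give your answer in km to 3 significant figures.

522 km

Half-angle = 38.6°/2 = 19.3°.
Swath width ≈ 2h·tan(θ/2) = 2 × 746 × tan(19.3°) = 522.5 km.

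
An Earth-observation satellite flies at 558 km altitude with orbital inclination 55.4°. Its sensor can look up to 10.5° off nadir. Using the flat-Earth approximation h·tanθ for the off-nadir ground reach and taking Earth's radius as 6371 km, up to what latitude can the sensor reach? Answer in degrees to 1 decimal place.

For a prograde orbit the ground track reaches latitude ±i = ±55.4°.
Sensor half-swath on the ground ≈ 558·tan(10.5°) = 103 km = 0.93° of latitude.
Maximum observable latitude ≈ 55.4 + 0.93 = 56.3°.

56.3°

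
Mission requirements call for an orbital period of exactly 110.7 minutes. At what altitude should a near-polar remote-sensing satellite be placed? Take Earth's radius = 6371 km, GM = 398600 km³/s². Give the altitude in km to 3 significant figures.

T = 110.7 min = 6642.0 s.
From T = 2π√(a³/μ): a = (μ T²/4π²)^(1/3) = (398600 × 6642.0² / 4π²)^(1/3) = 7637 km.
Altitude h = a − R = 7637 − 6371 = 1266 km.

1270 km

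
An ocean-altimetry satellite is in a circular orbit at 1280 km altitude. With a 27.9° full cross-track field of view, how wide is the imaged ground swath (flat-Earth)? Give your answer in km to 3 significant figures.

Half-angle = 27.9°/2 = 13.95°.
Swath width ≈ 2h·tan(θ/2) = 2 × 1280 × tan(13.95°) = 635.9 km.

636 km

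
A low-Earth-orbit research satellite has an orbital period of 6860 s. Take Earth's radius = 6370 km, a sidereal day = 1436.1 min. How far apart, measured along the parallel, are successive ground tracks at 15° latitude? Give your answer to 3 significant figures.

3080 km

Node shift per orbit = (6860.0/86166) × 360° = 28.66°.
Equatorial spacing = 28.66 × 111.2 km/° = 3186 km.
At 15° latitude, spacing = 3186 × cos(15°) = 3078 km.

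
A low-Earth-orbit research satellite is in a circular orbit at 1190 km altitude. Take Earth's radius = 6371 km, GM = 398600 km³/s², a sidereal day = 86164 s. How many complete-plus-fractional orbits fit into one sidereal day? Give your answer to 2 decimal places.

13.17

Semi-major axis a = 6371 + 1190 = 7561 km. Period T = 2π√(a³/μ) = 2π√(7561³/398600) = 6543.0 s = 109.05 min.
Orbits per sidereal day = 86164 / 6543.0 = 13.169.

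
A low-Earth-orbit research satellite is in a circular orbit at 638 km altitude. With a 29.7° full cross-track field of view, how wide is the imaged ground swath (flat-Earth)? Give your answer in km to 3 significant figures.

Half-angle = 29.7°/2 = 14.85°.
Swath width ≈ 2h·tan(θ/2) = 2 × 638 × tan(14.85°) = 338.3 km.

338 km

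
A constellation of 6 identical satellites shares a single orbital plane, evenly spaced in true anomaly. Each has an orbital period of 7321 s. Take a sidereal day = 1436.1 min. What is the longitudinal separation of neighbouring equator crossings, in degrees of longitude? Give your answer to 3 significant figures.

Single-satellite node shift = (7321.0/86166) × 360° = 30.59°.
With 6 satellites evenly phased, successive equator crossings are 30.59/6 = 5.098° apart.

5.10°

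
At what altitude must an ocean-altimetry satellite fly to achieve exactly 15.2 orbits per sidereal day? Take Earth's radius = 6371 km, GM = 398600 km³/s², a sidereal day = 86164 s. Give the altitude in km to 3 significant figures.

Required period T = 86164 / 15.2 = 5668.7 s.
From T = 2π√(a³/μ): a = (μ T²/4π²)^(1/3) = (398600 × 5668.7² / 4π²)^(1/3) = 6871 km.
Altitude h = a − R = 6871 − 6371 = 500 km.

500 km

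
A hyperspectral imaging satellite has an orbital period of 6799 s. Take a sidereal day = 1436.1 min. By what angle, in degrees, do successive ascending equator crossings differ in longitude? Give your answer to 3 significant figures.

During one orbit Earth rotates (6799.0 / 86166) × 360° = 28.41°.

28.4°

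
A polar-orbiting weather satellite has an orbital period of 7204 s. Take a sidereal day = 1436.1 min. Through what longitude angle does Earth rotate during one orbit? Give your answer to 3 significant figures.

During one orbit Earth rotates (7204.0 / 86166) × 360° = 30.10°.

30.1°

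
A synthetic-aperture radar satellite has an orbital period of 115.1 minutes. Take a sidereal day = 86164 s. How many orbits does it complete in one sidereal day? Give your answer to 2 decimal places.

T = 115.1 min = 6906.0 s.
Orbits per sidereal day = 86164 / 6906.0 = 12.477.

12.48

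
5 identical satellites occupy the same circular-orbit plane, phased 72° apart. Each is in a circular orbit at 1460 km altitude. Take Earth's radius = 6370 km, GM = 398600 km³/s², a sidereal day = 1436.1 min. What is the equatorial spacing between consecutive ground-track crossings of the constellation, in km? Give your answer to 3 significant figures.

Semi-major axis a = 6370 + 1460 = 7830 km. Period T = 2π√(a³/μ) = 2π√(7830³/398600) = 6895.3 s = 114.92 min.
Single-satellite node shift = (6895.3/86166) × 360° = 28.81°.
With 5 satellites evenly phased, successive equator crossings are 28.81/5 = 5.762° apart.
That is 5.762 × 111.2 = 641 km at the equator.

641 km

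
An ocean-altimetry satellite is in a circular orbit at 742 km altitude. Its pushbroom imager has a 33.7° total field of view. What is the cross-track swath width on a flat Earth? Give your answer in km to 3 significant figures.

449 km

Half-angle = 33.7°/2 = 16.85°.
Swath width ≈ 2h·tan(θ/2) = 2 × 742 × tan(16.85°) = 449.5 km.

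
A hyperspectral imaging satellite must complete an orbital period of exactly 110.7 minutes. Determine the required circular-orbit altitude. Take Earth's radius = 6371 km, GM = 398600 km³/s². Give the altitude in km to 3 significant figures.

1270 km

T = 110.7 min = 6642.0 s.
From T = 2π√(a³/μ): a = (μ T²/4π²)^(1/3) = (398600 × 6642.0² / 4π²)^(1/3) = 7637 km.
Altitude h = a − R = 7637 − 6371 = 1266 km.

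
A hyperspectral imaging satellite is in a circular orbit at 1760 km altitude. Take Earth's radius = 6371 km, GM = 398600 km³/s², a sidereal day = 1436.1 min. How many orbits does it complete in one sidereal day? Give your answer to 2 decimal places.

Semi-major axis a = 6371 + 1760 = 8131 km. Period T = 2π√(a³/μ) = 2π√(8131³/398600) = 7296.7 s = 121.61 min.
Orbits per sidereal day = 86166 / 7296.7 = 11.809.

11.81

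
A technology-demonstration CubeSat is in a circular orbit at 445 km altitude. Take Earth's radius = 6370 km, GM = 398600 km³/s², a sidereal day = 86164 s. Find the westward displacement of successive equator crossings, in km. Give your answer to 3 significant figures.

2600 km

Semi-major axis a = 6370 + 445 = 6815 km. Period T = 2π√(a³/μ) = 2π√(6815³/398600) = 5599.0 s = 93.32 min.
During one orbit Earth rotates (5599.0 / 86164) × 360° = 23.39°.
At the equator that is 23.39° × (2π·6370/360) km/° = 23.39 × 111.2 = 2601 km.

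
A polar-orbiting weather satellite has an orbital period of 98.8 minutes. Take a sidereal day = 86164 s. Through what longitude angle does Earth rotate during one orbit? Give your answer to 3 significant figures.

T = 98.8 min = 5928.0 s.
During one orbit Earth rotates (5928.0 / 86164) × 360° = 24.77°.

24.8°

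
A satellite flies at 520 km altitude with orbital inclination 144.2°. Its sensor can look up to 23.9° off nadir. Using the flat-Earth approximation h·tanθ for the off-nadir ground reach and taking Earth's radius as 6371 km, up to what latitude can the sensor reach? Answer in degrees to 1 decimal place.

Retrograde orbit: the ground track reaches ±(180° − i) = ±(180 − 144.2) = ±35.8°.
Sensor half-swath on the ground ≈ 520·tan(23.9°) = 230 km = 2.07° of latitude.
Maximum observable latitude ≈ 35.8 + 2.07 = 37.9°.

37.9°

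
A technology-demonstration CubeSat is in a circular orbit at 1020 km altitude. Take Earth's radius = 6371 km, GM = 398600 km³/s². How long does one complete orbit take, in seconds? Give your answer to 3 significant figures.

Semi-major axis a = 6371 + 1020 = 7391 km. Period T = 2π√(a³/μ) = 2π√(7391³/398600) = 6323.6 s = 105.39 min.

6320 seconds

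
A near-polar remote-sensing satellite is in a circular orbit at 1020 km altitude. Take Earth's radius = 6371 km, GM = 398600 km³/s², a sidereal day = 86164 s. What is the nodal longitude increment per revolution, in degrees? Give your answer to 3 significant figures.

Semi-major axis a = 6371 + 1020 = 7391 km. Period T = 2π√(a³/μ) = 2π√(7391³/398600) = 6323.6 s = 105.39 min.
During one orbit Earth rotates (6323.6 / 86164) × 360° = 26.42°.

26.4°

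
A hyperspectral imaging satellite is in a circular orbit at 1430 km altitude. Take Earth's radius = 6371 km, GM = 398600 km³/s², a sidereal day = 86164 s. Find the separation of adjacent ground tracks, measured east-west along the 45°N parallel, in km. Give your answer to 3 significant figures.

2250 km

Semi-major axis a = 6371 + 1430 = 7801 km. Period T = 2π√(a³/μ) = 2π√(7801³/398600) = 6857.0 s = 114.28 min.
Node shift per orbit = (6857.0/86164) × 360° = 28.65°.
Equatorial spacing = 28.65 × 111.2 km/° = 3186 km.
At 45° latitude, spacing = 3186 × cos(45°) = 2253 km.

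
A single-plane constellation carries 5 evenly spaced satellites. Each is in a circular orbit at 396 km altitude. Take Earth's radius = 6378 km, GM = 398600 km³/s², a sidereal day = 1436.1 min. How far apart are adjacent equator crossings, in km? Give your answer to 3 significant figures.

516 km

Semi-major axis a = 6378 + 396 = 6774 km. Period T = 2π√(a³/μ) = 2π√(6774³/398600) = 5548.5 s = 92.48 min.
Single-satellite node shift = (5548.5/86166) × 360° = 23.18°.
With 5 satellites evenly phased, successive equator crossings are 23.18/5 = 4.636° apart.
That is 4.636 × 111.3 = 516 km at the equator.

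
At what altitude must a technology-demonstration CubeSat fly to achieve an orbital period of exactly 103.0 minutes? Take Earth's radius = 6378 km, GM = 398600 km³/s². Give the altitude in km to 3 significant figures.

901 km

T = 103.0 min = 6180.0 s.
From T = 2π√(a³/μ): a = (μ T²/4π²)^(1/3) = (398600 × 6180.0² / 4π²)^(1/3) = 7279 km.
Altitude h = a − R = 7279 − 6378 = 901 km.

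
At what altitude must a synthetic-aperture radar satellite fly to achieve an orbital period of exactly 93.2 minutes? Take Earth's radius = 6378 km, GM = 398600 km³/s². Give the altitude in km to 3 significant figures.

T = 93.2 min = 5592.0 s.
From T = 2π√(a³/μ): a = (μ T²/4π²)^(1/3) = (398600 × 5592.0² / 4π²)^(1/3) = 6809 km.
Altitude h = a − R = 6809 − 6378 = 431 km.

431 km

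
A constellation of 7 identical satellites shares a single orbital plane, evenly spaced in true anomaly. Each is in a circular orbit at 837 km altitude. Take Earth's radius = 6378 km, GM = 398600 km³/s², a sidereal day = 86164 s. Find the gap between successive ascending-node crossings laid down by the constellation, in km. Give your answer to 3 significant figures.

405 km

Semi-major axis a = 6378 + 837 = 7215 km. Period T = 2π√(a³/μ) = 2π√(7215³/398600) = 6099.1 s = 101.65 min.
Single-satellite node shift = (6099.1/86164) × 360° = 25.48°.
With 7 satellites evenly phased, successive equator crossings are 25.48/7 = 3.640° apart.
That is 3.640 × 111.3 = 405 km at the equator.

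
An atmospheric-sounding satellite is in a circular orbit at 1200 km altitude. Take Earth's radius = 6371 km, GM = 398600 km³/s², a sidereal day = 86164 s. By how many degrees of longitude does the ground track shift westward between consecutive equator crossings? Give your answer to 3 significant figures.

Semi-major axis a = 6371 + 1200 = 7571 km. Period T = 2π√(a³/μ) = 2π√(7571³/398600) = 6556.0 s = 109.27 min.
During one orbit Earth rotates (6556.0 / 86164) × 360° = 27.39°.

27.4°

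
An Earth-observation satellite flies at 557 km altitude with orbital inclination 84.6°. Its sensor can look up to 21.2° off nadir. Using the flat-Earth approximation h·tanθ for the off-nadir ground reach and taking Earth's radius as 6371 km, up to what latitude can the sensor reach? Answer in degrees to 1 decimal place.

86.5°

For a prograde orbit the ground track reaches latitude ±i = ±84.6°.
Sensor half-swath on the ground ≈ 557·tan(21.2°) = 216 km = 1.94° of latitude.
Maximum observable latitude ≈ 84.6 + 1.94 = 86.5°.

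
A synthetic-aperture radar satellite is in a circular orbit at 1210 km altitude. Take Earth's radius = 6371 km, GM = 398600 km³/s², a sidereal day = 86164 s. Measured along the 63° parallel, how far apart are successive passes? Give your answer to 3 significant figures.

1390 km

Semi-major axis a = 6371 + 1210 = 7581 km. Period T = 2π√(a³/μ) = 2π√(7581³/398600) = 6569.0 s = 109.48 min.
Node shift per orbit = (6569.0/86164) × 360° = 27.45°.
Equatorial spacing = 27.45 × 111.2 km/° = 3052 km.
At 63° latitude, spacing = 3052 × cos(63°) = 1386 km.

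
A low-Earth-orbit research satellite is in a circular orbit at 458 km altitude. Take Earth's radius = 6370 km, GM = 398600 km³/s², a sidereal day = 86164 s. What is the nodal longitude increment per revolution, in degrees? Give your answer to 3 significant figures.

Semi-major axis a = 6370 + 458 = 6828 km. Period T = 2π√(a³/μ) = 2π√(6828³/398600) = 5615.0 s = 93.58 min.
During one orbit Earth rotates (5615.0 / 86164) × 360° = 23.46°.

23.5°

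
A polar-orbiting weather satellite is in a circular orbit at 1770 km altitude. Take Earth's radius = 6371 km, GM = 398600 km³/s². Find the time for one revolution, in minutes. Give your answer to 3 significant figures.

Semi-major axis a = 6371 + 1770 = 8141 km. Period T = 2π√(a³/μ) = 2π√(8141³/398600) = 7310.2 s = 121.84 min.

122 min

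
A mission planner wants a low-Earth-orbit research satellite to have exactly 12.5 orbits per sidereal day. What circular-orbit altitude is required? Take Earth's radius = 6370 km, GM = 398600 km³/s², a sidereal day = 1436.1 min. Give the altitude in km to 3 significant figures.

Required period T = 86166 / 12.5 = 6893.3 s.
From T = 2π√(a³/μ): a = (μ T²/4π²)^(1/3) = (398600 × 6893.3² / 4π²)^(1/3) = 7828 km.
Altitude h = a − R = 7828 − 6370 = 1458 km.

1460 km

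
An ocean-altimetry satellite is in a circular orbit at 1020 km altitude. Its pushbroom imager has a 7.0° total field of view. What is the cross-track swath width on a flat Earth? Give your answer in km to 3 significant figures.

125 km

Half-angle = 7.0°/2 = 3.5°.
Swath width ≈ 2h·tan(θ/2) = 2 × 1020 × tan(3.5°) = 124.8 km.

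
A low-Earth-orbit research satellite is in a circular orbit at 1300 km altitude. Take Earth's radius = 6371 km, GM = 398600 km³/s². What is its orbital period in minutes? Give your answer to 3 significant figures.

111 min

Semi-major axis a = 6371 + 1300 = 7671 km. Period T = 2π√(a³/μ) = 2π√(7671³/398600) = 6686.4 s = 111.44 min.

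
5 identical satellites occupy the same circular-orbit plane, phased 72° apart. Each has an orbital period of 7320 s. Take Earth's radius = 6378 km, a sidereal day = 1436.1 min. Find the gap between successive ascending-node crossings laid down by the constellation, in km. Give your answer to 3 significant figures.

Single-satellite node shift = (7320.0/86166) × 360° = 30.58°.
With 5 satellites evenly phased, successive equator crossings are 30.58/5 = 6.117° apart.
That is 6.117 × 111.3 = 681 km at the equator.

681 km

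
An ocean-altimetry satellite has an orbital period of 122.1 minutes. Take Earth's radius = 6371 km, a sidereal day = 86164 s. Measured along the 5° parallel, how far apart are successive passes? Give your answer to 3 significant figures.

T = 122.1 min = 7326.0 s.
Node shift per orbit = (7326.0/86164) × 360° = 30.61°.
Equatorial spacing = 30.61 × 111.2 km/° = 3404 km.
At 5° latitude, spacing = 3404 × cos(5°) = 3391 km.

3390 km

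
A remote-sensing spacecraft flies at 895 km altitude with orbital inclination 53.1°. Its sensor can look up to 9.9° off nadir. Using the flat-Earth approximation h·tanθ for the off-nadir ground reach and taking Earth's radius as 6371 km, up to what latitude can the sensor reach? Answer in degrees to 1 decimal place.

For a prograde orbit the ground track reaches latitude ±i = ±53.1°.
Sensor half-swath on the ground ≈ 895·tan(9.9°) = 156 km = 1.40° of latitude.
Maximum observable latitude ≈ 53.1 + 1.40 = 54.5°.

54.5°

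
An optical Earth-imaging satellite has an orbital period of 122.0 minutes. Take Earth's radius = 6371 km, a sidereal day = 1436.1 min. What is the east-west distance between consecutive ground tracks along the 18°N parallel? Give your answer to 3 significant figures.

3230 km

T = 122.0 min = 7320.0 s.
Node shift per orbit = (7320.0/86166) × 360° = 30.58°.
Equatorial spacing = 30.58 × 111.2 km/° = 3401 km.
At 18° latitude, spacing = 3401 × cos(18°) = 3234 km.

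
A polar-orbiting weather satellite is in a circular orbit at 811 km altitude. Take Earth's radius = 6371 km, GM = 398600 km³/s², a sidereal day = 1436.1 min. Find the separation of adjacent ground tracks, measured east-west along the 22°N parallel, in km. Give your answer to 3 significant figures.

Semi-major axis a = 6371 + 811 = 7182 km. Period T = 2π√(a³/μ) = 2π√(7182³/398600) = 6057.3 s = 100.96 min.
Node shift per orbit = (6057.3/86166) × 360° = 25.31°.
Equatorial spacing = 25.31 × 111.2 km/° = 2814 km.
At 22° latitude, spacing = 2814 × cos(22°) = 2609 km.

2610 km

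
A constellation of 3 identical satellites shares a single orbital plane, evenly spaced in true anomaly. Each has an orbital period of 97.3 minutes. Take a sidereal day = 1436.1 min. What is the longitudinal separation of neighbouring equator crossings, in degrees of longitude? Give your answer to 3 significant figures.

T = 97.3 min = 5838.0 s.
Single-satellite node shift = (5838.0/86166) × 360° = 24.39°.
With 3 satellites evenly phased, successive equator crossings are 24.39/3 = 8.130° apart.

8.13°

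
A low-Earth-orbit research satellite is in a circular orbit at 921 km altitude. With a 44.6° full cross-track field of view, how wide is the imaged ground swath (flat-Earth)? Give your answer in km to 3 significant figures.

Half-angle = 44.6°/2 = 22.3°.
Swath width ≈ 2h·tan(θ/2) = 2 × 921 × tan(22.3°) = 755.5 km.

755 km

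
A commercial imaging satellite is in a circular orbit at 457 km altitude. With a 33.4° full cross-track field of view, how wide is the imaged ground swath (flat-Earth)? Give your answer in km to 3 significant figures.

Half-angle = 33.4°/2 = 16.7°.
Swath width ≈ 2h·tan(θ/2) = 2 × 457 × tan(16.7°) = 274.2 km.

274 km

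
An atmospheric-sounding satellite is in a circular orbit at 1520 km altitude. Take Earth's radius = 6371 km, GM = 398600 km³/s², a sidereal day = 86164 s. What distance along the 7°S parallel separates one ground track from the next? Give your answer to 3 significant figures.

Semi-major axis a = 6371 + 1520 = 7891 km. Period T = 2π√(a³/μ) = 2π√(7891³/398600) = 6976.0 s = 116.27 min.
Node shift per orbit = (6976.0/86164) × 360° = 29.15°.
Equatorial spacing = 29.15 × 111.2 km/° = 3241 km.
At 7° latitude, spacing = 3241 × cos(7°) = 3217 km.

3220 km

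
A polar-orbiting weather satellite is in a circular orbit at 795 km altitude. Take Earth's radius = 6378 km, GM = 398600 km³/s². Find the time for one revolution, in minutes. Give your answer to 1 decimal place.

100.8 min

Semi-major axis a = 6378 + 795 = 7173 km. Period T = 2π√(a³/μ) = 2π√(7173³/398600) = 6045.9 s = 100.77 min.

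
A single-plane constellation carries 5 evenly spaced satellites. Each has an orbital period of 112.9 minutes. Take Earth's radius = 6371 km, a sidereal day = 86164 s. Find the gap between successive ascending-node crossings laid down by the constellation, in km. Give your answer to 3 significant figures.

629 km

T = 112.9 min = 6774.0 s.
Single-satellite node shift = (6774.0/86164) × 360° = 28.30°.
With 5 satellites evenly phased, successive equator crossings are 28.30/5 = 5.660° apart.
That is 5.660 × 111.2 = 629 km at the equator.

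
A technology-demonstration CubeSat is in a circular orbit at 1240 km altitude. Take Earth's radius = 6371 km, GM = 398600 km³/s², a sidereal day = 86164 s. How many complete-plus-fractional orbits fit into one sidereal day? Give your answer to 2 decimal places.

Semi-major axis a = 6371 + 1240 = 7611 km. Period T = 2π√(a³/μ) = 2π√(7611³/398600) = 6608.1 s = 110.13 min.
Orbits per sidereal day = 86164 / 6608.1 = 13.039.

13.04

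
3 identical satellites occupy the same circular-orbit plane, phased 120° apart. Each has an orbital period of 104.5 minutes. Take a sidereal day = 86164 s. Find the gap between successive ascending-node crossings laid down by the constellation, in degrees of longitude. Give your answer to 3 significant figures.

8.73°

T = 104.5 min = 6270.0 s.
Single-satellite node shift = (6270.0/86164) × 360° = 26.20°.
With 3 satellites evenly phased, successive equator crossings are 26.20/3 = 8.732° apart.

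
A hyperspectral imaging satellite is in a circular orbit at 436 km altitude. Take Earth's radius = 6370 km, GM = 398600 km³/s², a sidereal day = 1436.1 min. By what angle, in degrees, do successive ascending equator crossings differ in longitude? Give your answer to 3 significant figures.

Semi-major axis a = 6370 + 436 = 6806 km. Period T = 2π√(a³/μ) = 2π√(6806³/398600) = 5587.9 s = 93.13 min.
During one orbit Earth rotates (5587.9 / 86166) × 360° = 23.35°.

23.3°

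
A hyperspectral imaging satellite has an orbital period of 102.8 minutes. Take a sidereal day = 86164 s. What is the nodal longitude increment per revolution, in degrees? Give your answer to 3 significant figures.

T = 102.8 min = 6168.0 s.
During one orbit Earth rotates (6168.0 / 86164) × 360° = 25.77°.

25.8°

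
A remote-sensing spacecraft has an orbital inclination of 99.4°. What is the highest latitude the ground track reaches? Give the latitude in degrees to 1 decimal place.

Retrograde orbit: the ground track reaches ±(180° − i) = ±(180 − 99.4) = ±80.6°.

80.6°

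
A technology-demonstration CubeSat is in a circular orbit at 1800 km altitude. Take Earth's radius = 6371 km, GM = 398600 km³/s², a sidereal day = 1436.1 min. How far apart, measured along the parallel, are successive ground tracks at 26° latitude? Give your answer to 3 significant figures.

Semi-major axis a = 6371 + 1800 = 8171 km. Period T = 2π√(a³/μ) = 2π√(8171³/398600) = 7350.6 s = 122.51 min.
Node shift per orbit = (7350.6/86166) × 360° = 30.71°.
Equatorial spacing = 30.71 × 111.2 km/° = 3415 km.
At 26° latitude, spacing = 3415 × cos(26°) = 3069 km.

3070 km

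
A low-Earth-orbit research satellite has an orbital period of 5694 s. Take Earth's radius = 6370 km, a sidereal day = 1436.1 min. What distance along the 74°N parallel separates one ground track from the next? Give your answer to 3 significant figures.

Node shift per orbit = (5694.0/86166) × 360° = 23.79°.
Equatorial spacing = 23.79 × 111.2 km/° = 2645 km.
At 74° latitude, spacing = 2645 × cos(74°) = 729 km.

729 km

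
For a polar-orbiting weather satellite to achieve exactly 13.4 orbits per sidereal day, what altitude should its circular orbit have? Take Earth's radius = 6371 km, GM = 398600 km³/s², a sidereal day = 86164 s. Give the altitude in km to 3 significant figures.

1100 km

Required period T = 86164 / 13.4 = 6430.1 s.
From T = 2π√(a³/μ): a = (μ T²/4π²)^(1/3) = (398600 × 6430.1² / 4π²)^(1/3) = 7474 km.
Altitude h = a − R = 7474 − 6371 = 1103 km.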